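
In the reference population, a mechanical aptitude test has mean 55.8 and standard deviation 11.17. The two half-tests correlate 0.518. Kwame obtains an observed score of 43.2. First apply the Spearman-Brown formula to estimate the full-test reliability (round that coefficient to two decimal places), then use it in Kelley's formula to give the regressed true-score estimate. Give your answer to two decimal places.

Spearman-Brown: ρ = 2r/(1 + r) = 2(0.518)/(1 + 0.518) = 1.0360/1.518 = 0.6825 → 0.68
T̂ = ρX + (1 − ρ)μ
  = 0.68 × 43.2 + 0.32 × 55.8
  = 29.376 + 17.856
  = 47.232
  ≈ 47.23

47.23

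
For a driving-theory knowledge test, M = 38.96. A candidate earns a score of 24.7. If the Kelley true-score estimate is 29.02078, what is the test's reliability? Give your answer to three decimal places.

0.697

T̂ = ρX + (1 − ρ)μ  ⇒  T̂ − μ = ρ(X − μ)
ρ = (T̂ − μ)/(X − μ) = (29.02078 − 38.96) / (24.7 − 38.96) = -9.93922 / -14.26 = 0.69700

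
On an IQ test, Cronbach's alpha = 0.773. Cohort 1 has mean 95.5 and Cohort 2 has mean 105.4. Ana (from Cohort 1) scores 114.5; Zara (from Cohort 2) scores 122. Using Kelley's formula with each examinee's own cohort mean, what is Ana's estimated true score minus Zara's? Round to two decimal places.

T̂_Ana = 0.773(114.5) + 0.227(95.5) = 110.1870
T̂_Zara = 0.773(122) + 0.227(105.4) = 118.2318
Difference = 110.1870 − 118.2318 = -8.0448

-8.04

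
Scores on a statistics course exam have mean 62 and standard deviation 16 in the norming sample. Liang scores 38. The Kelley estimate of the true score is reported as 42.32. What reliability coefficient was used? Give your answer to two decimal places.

T̂ = ρX + (1 − ρ)μ  ⇒  T̂ − μ = ρ(X − μ)
ρ = (T̂ − μ)/(X − μ) = (42.32 − 62) / (38 − 62) = -19.68 / -24.0 = 0.8200

0.82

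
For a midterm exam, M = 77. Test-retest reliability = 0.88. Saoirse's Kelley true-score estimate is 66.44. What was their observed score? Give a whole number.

T̂ = ρX + (1 − ρ)μ  ⇒  X = (T̂ − (1 − ρ)μ) / ρ
X = (66.44 − 0.12 × 77) / 0.88 = (66.44 − 9.24) / 0.88 = 57.20 / 0.88 = 65.00

65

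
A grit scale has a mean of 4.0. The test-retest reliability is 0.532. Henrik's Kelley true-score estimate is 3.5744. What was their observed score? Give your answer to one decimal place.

T̂ = ρX + (1 − ρ)μ  ⇒  X = (T̂ − (1 − ρ)μ) / ρ
X = (3.5744 − 0.468 × 4.0) / 0.532 = (3.5744 − 1.8720) / 0.532 = 1.7024 / 0.532 = 3.200

3.2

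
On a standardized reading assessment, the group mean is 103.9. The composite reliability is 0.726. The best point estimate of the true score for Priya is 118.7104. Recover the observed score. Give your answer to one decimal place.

T̂ = ρX + (1 − ρ)μ  ⇒  X = (T̂ − (1 − ρ)μ) / ρ
X = (118.7104 − 0.274 × 103.9) / 0.726 = (118.7104 − 28.4686) / 0.726 = 90.2418 / 0.726 = 124.300

124.3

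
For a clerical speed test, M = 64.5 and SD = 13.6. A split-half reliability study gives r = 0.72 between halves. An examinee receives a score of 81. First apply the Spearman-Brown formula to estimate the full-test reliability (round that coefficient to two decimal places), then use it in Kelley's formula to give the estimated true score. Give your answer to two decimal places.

Spearman-Brown: ρ = 2r/(1 + r) = 2(0.72)/(1 + 0.72) = 1.440/1.72 = 0.8372 → 0.84
T̂ = 0.84(81) + 0.16(64.5) = 68.04 + 10.320 = 78.360 → 78.36

78.36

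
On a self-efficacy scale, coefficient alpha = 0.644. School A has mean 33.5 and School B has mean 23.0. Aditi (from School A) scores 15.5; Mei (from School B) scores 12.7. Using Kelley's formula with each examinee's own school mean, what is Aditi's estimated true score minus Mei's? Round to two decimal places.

T̂_Aditi = 0.644(15.5) + 0.356(33.5) = 21.9080
T̂_Mei = 0.644(12.7) + 0.356(23.0) = 16.3668
Difference = 21.9080 − 16.3668 = 5.5412

5.54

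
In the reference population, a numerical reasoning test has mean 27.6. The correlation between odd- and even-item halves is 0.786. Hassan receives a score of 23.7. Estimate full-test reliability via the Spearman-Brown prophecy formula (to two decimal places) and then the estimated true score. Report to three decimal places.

Spearman-Brown: ρ = 2r/(1 + r) = 2(0.786)/(1 + 0.786) = 1.5720/1.786 = 0.8802 → 0.88
T̂ = ρX + (1 − ρ)μ
  = 0.88 × 23.7 + 0.12 × 27.6
  = 20.856 + 3.312
  = 24.1680
  ≈ 24.168

24.168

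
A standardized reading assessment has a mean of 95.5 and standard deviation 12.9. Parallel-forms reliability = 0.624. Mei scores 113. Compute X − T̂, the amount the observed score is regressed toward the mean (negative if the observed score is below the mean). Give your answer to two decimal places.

6.58

Weight the observed score by reliability and the mean by (1 − reliability): T̂ = 0.624·113 + 0.376·95.5 = 70.512 + 35.9080 = 106.4200.
X − T̂ = 113 − 106.420 = 6.580 → 6.58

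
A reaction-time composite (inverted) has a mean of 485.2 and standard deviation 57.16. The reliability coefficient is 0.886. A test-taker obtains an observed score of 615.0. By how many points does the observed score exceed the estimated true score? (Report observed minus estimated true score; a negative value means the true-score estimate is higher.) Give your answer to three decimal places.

Kelley's formula gives T̂ = 0.886·615.0 + 0.114·485.2 = 544.8900 + 55.3128 = 600.20280.
X − T̂ = 615.0 − 600.2028 = 14.7972 → 14.797

14.797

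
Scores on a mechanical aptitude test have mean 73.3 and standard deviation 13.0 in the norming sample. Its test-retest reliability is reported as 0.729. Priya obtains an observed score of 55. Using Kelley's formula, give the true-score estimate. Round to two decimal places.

T̂ = 0.729(55) + 0.271(73.3) = 40.095 + 19.8643 = 59.959 → 59.96

59.96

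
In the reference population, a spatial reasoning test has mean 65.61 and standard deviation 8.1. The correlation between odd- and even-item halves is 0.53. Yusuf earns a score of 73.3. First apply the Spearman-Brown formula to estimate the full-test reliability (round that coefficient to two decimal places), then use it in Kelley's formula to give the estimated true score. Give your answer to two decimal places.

70.92

Spearman-Brown: ρ = 2r/(1 + r) = 2(0.53)/(1 + 0.53) = 1.060/1.53 = 0.6928 → 0.69
T̂ = 0.69(73.3) + 0.31(65.61) = 50.577 + 20.3391 = 70.916 → 70.92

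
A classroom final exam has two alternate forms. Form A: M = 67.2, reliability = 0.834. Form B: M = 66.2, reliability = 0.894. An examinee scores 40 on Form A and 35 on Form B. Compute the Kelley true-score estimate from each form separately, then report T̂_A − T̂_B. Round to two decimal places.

T̂_A = 0.834(40) + 0.166(67.2) = 44.5152
T̂_B = 0.894(35) + 0.106(66.2) = 38.3072
T̂_A − T̂_B = 6.2080

6.21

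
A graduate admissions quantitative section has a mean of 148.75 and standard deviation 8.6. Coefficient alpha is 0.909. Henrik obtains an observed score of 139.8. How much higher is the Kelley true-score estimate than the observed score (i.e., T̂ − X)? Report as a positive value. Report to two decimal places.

0.81

T̂ = ρX + (1 − ρ)μ
  = 0.909 × 139.8 + 0.091 × 148.75
  = 127.0782 + 13.53625
  = 140.6145
  ≈ 140.614
T̂ − X = 140.614 − 139.8 = 0.814 → 0.81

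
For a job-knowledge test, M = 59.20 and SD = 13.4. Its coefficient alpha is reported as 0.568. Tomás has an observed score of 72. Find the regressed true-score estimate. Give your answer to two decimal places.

Regress the observed score toward the mean by the unreliability: T̂ = 0.568·72 + 0.432·59.20 = 40.896 + 25.57440 = 66.470.

66.47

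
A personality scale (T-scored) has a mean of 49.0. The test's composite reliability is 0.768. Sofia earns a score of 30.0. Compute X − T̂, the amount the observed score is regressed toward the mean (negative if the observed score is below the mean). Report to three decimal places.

T̂ = 0.768(30.0) + 0.232(49.0) = 23.0400 + 11.3680 = 34.40800 → 34.4080
X − T̂ = 30.0 − 34.4080 = -4.4080 → -4.408

-4.408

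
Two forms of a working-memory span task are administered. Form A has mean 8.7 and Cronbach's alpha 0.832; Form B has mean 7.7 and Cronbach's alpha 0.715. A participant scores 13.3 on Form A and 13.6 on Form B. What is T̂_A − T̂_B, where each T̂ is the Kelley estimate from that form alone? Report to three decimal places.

0.609

T̂_A = 0.832(13.3) + 0.168(8.7) = 12.52720
T̂_B = 0.715(13.6) + 0.285(7.7) = 11.91850
T̂_A − T̂_B = 0.60870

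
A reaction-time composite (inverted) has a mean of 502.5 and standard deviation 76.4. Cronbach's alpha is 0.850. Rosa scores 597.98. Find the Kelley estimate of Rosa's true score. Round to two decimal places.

583.66

Weight the observed score by reliability and the mean by (1 − reliability): T̂ = 0.850·597.98 + 0.150·502.5 = 508.28300 + 75.3750 = 583.658.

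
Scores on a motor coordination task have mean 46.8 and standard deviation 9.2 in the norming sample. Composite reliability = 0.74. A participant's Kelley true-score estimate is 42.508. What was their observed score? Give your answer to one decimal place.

41.0

T̂ = ρX + (1 − ρ)μ  ⇒  X = (T̂ − (1 − ρ)μ) / ρ
X = (42.508 − 0.26 × 46.8) / 0.74 = (42.508 − 12.168) / 0.74 = 30.340 / 0.74 = 41.000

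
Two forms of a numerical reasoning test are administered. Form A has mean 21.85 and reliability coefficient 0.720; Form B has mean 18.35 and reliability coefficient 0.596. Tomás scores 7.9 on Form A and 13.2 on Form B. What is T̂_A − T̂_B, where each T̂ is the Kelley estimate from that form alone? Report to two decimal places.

T̂_A = 0.720(7.9) + 0.280(21.85) = 11.8060
T̂_B = 0.596(13.2) + 0.404(18.35) = 15.2806
T̂_A − T̂_B = -3.4746

-3.47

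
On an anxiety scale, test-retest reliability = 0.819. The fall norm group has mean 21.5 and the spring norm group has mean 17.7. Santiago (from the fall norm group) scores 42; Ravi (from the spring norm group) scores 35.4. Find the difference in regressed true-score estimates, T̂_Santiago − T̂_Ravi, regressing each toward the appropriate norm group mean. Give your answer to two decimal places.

T̂_Santiago = 0.819(42) + 0.181(21.5) = 38.2895
T̂_Ravi = 0.819(35.4) + 0.181(17.7) = 32.1963
Difference = 38.2895 − 32.1963 = 6.0932

6.09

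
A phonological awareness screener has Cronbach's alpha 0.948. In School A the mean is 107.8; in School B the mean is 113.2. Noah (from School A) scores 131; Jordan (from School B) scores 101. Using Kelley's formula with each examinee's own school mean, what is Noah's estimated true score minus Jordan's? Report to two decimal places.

T̂_Noah = 0.948(131) + 0.052(107.8) = 129.7936
T̂_Jordan = 0.948(101) + 0.052(113.2) = 101.6344
Difference = 129.7936 − 101.6344 = 28.1592

28.16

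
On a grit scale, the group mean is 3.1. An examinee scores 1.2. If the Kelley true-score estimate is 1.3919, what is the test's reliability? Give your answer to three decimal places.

0.899

T̂ = ρX + (1 − ρ)μ  ⇒  T̂ − μ = ρ(X − μ)
ρ = (T̂ − μ)/(X − μ) = (1.3919 − 3.1) / (1.2 − 3.1) = -1.7081 / -1.9 = 0.89900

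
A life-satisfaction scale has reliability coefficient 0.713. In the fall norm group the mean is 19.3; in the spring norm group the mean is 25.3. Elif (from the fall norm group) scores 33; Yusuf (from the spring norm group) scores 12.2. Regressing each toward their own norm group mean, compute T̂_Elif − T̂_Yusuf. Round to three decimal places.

13.108

T̂_Elif = 0.713(33) + 0.287(19.3) = 29.06810
T̂_Yusuf = 0.713(12.2) + 0.287(25.3) = 15.95970
Difference = 29.06810 − 15.95970 = 13.10840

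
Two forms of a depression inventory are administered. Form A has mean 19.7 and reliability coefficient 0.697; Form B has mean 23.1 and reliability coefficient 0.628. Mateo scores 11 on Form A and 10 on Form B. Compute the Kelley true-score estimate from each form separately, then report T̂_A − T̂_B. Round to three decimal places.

-1.237

T̂_A = 0.697(11) + 0.303(19.7) = 13.63610
T̂_B = 0.628(10) + 0.372(23.1) = 14.87320
T̂_A − T̂_B = -1.23710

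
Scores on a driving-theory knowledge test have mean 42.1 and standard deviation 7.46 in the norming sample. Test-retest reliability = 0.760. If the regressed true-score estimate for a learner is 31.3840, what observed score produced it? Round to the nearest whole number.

T̂ = ρX + (1 − ρ)μ  ⇒  X = (T̂ − (1 − ρ)μ) / ρ
X = (31.3840 − 0.240 × 42.1) / 0.760 = (31.3840 − 10.1040) / 0.760 = 21.2800 / 0.760 = 28.00

28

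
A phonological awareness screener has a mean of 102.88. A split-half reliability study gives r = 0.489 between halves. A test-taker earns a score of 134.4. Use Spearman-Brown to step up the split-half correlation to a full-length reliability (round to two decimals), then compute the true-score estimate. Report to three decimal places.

123.683

Spearman-Brown: ρ = 2r/(1 + r) = 2(0.489)/(1 + 0.489) = 0.9780/1.489 = 0.6568 → 0.66
T̂ = 0.66(134.4) + 0.34(102.88) = 88.704 + 34.9792 = 123.6832 → 123.683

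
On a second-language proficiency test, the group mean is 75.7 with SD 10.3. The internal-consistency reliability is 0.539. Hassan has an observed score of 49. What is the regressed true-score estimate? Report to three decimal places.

Kelley's formula gives T̂ = 0.539·49 + 0.461·75.7 = 26.411 + 34.8977 = 61.3087.

61.309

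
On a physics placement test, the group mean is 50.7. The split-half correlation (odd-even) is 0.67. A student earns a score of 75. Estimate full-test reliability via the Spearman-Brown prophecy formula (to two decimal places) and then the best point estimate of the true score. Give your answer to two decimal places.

Spearman-Brown: ρ = 2r/(1 + r) = 2(0.67)/(1 + 0.67) = 1.340/1.67 = 0.8024 → 0.80
Weight the observed score by reliability and the mean by (1 − reliability): T̂ = 0.80·75 + 0.20·50.7 = 60.00 + 10.140 = 70.140.

70.14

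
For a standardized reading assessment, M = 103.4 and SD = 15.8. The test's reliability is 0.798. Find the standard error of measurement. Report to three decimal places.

7.101

SEM = SD · √(1 − ρ) = 15.8 × √0.202 = 15.8 × 0.4494 = 7.1012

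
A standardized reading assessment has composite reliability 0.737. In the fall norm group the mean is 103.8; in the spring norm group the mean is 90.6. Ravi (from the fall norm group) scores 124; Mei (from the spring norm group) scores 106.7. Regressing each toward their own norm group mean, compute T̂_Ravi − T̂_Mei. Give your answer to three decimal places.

16.222

T̂_Ravi = 0.737(124) + 0.263(103.8) = 118.68740
T̂_Mei = 0.737(106.7) + 0.263(90.6) = 102.46570
Difference = 118.68740 − 102.46570 = 16.22170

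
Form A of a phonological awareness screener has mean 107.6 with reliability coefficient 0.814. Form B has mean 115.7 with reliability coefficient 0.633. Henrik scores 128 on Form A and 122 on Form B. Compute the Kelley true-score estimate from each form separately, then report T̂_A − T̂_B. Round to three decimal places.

4.518

T̂_A = 0.814(128) + 0.186(107.6) = 124.20560
T̂_B = 0.633(122) + 0.367(115.7) = 119.68790
T̂_A − T̂_B = 4.51770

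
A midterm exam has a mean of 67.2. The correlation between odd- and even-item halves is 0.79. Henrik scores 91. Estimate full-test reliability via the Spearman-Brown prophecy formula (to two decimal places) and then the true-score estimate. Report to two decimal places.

Spearman-Brown: ρ = 2r/(1 + r) = 2(0.79)/(1 + 0.79) = 1.580/1.79 = 0.8827 → 0.88
T̂ = ρX + (1 − ρ)μ
  = 0.88 × 91 + 0.12 × 67.2
  = 80.08 + 8.064
  = 88.144
  ≈ 88.14

88.14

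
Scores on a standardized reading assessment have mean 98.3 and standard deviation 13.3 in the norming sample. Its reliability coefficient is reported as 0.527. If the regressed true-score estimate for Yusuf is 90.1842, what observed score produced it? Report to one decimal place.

82.9

T̂ = ρX + (1 − ρ)μ  ⇒  X = (T̂ − (1 − ρ)μ) / ρ
X = (90.1842 − 0.473 × 98.3) / 0.527 = (90.1842 − 46.4959) / 0.527 = 43.6883 / 0.527 = 82.900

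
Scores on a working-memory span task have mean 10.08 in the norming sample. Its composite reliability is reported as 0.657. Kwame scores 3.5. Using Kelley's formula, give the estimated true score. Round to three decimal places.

Weight the observed score by reliability and the mean by (1 − reliability): T̂ = 0.657·3.5 + 0.343·10.08 = 2.2995 + 3.45744 = 5.7569.

5.757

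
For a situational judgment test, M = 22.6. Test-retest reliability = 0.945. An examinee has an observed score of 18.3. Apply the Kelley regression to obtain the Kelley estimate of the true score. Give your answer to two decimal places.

18.54

T̂ = ρX + (1 − ρ)μ
  = 0.945 × 18.3 + 0.055 × 22.6
  = 17.2935 + 1.2430
  = 18.536
  ≈ 18.54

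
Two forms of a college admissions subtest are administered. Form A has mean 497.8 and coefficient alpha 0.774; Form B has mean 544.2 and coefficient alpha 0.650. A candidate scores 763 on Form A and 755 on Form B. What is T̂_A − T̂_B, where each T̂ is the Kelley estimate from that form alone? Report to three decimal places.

T̂_A = 0.774(763) + 0.226(497.8) = 703.06480
T̂_B = 0.650(755) + 0.350(544.2) = 681.22000
T̂_A − T̂_B = 21.84480

21.845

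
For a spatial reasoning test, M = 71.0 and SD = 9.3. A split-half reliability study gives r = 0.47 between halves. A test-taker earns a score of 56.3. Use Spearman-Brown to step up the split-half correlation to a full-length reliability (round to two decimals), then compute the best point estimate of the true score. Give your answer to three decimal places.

Spearman-Brown: ρ = 2r/(1 + r) = 2(0.47)/(1 + 0.47) = 0.940/1.47 = 0.6395 → 0.64
Weight the observed score by reliability and the mean by (1 − reliability): T̂ = 0.64·56.3 + 0.36·71.0 = 36.032 + 25.560 = 61.5920.

61.592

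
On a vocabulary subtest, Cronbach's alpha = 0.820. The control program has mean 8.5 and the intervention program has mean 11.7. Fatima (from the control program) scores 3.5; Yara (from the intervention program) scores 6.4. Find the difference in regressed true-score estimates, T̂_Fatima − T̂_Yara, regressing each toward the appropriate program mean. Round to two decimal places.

T̂_Fatima = 0.820(3.5) + 0.180(8.5) = 4.4000
T̂_Yara = 0.820(6.4) + 0.180(11.7) = 7.3540
Difference = 4.4000 − 7.3540 = -2.9540

-2.95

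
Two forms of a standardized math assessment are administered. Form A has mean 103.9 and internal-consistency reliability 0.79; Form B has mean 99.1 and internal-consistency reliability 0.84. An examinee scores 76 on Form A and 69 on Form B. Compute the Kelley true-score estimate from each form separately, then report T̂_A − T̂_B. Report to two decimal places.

8.04

T̂_A = 0.79(76) + 0.21(103.9) = 81.8590
T̂_B = 0.84(69) + 0.16(99.1) = 73.8160
T̂_A − T̂_B = 8.0430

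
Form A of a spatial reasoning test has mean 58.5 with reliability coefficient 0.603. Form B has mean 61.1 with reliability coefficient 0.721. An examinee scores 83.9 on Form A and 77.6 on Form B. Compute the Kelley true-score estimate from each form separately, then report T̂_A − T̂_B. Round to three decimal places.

T̂_A = 0.603(83.9) + 0.397(58.5) = 73.81620
T̂_B = 0.721(77.6) + 0.279(61.1) = 72.99650
T̂_A − T̂_B = 0.81970

0.820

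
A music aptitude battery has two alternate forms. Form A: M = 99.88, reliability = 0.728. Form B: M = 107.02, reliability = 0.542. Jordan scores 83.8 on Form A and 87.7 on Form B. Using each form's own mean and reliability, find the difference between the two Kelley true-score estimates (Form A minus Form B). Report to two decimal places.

-8.37

T̂_A = 0.728(83.8) + 0.272(99.88) = 88.1738
T̂_B = 0.542(87.7) + 0.458(107.02) = 96.5486
T̂_A − T̂_B = -8.3748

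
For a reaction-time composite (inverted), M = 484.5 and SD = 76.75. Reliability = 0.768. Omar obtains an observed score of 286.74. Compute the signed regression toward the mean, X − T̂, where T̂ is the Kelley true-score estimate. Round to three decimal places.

-45.880

Weight the observed score by reliability and the mean by (1 − reliability): T̂ = 0.768·286.74 + 0.232·484.5 = 220.21632 + 112.4040 = 332.62032.
X − T̂ = 286.74 − 332.6203 = -45.8803 → -45.880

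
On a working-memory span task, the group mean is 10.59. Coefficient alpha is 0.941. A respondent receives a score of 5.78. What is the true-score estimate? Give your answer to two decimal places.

6.06

T̂ = ρX + (1 − ρ)μ
  = 0.941 × 5.78 + 0.059 × 10.59
  = 5.43898 + 0.62481
  = 6.064
  ≈ 6.06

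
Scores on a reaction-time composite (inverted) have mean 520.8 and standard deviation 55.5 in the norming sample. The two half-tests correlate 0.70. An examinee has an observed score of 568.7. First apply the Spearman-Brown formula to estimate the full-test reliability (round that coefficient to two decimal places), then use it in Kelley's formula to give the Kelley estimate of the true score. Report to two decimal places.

560.08

Spearman-Brown: ρ = 2r/(1 + r) = 2(0.70)/(1 + 0.70) = 1.400/1.70 = 0.8235 → 0.82
T̂ = ρX + (1 − ρ)μ
  = 0.82 × 568.7 + 0.18 × 520.8
  = 466.334 + 93.744
  = 560.078
  ≈ 560.08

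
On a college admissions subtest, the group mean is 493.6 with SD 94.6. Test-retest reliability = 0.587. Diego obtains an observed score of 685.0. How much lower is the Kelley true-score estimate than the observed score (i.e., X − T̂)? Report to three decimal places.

79.048

Weight the observed score by reliability and the mean by (1 − reliability): T̂ = 0.587·685.0 + 0.413·493.6 = 402.0950 + 203.8568 = 605.95180.
X − T̂ = 685.0 − 605.9518 = 79.0482 → 79.048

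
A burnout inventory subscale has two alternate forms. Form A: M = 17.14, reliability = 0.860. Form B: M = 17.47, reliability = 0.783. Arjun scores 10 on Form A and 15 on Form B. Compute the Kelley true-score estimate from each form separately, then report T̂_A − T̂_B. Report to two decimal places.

T̂_A = 0.860(10) + 0.140(17.14) = 10.9996
T̂_B = 0.783(15) + 0.217(17.47) = 15.5360
T̂_A − T̂_B = -4.5364

-4.54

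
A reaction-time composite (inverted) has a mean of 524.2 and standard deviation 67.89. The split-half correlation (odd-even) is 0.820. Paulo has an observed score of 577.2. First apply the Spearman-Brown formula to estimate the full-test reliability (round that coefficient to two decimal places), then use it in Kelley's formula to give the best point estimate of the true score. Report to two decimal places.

Spearman-Brown: ρ = 2r/(1 + r) = 2(0.820)/(1 + 0.820) = 1.6400/1.820 = 0.9011 → 0.90
Weight the observed score by reliability and the mean by (1 − reliability): T̂ = 0.90·577.2 + 0.10·524.2 = 519.480 + 52.420 = 571.900.

571.90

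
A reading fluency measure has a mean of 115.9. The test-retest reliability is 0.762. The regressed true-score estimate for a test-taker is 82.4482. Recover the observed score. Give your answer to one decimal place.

T̂ = ρX + (1 − ρ)μ  ⇒  X = (T̂ − (1 − ρ)μ) / ρ
X = (82.4482 − 0.238 × 115.9) / 0.762 = (82.4482 − 27.5842) / 0.762 = 54.8640 / 0.762 = 72.000

72.0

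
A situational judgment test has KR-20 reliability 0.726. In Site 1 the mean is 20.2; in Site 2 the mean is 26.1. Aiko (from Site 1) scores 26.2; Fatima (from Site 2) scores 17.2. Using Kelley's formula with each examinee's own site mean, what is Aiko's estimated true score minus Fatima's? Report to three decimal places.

T̂_Aiko = 0.726(26.2) + 0.274(20.2) = 24.55600
T̂_Fatima = 0.726(17.2) + 0.274(26.1) = 19.63860
Difference = 24.55600 − 19.63860 = 4.91740

4.917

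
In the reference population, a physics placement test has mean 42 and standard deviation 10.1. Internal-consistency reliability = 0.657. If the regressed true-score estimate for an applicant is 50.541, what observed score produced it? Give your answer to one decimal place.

55.0

T̂ = ρX + (1 − ρ)μ  ⇒  X = (T̂ − (1 − ρ)μ) / ρ
X = (50.541 − 0.343 × 42) / 0.657 = (50.541 − 14.406) / 0.657 = 36.135 / 0.657 = 55.000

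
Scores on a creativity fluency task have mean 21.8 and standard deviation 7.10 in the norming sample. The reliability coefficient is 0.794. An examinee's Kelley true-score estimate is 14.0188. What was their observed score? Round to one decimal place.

T̂ = ρX + (1 − ρ)μ  ⇒  X = (T̂ − (1 − ρ)μ) / ρ
X = (14.0188 − 0.206 × 21.8) / 0.794 = (14.0188 − 4.4908) / 0.794 = 9.5280 / 0.794 = 12.000

12.0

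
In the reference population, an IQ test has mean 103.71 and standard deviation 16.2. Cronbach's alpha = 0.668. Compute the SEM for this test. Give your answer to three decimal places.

SEM = SD · √(1 − ρ) = 16.2 × √0.332 = 16.2 × 0.5762 = 9.3343

9.334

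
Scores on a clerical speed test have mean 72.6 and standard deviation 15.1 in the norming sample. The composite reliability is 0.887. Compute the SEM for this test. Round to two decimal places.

5.08

SEM = SD · √(1 − ρ) = 15.1 × √0.113 = 15.1 × 0.3362 = 5.076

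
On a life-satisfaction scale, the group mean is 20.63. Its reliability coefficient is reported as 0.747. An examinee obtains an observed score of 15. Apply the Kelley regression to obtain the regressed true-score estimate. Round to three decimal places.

Kelley's formula gives T̂ = 0.747·15 + 0.253·20.63 = 11.205 + 5.21939 = 16.4244.

16.424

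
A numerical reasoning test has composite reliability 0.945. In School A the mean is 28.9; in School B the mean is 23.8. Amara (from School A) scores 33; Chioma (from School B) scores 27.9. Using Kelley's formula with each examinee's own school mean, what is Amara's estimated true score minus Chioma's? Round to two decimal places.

T̂_Amara = 0.945(33) + 0.055(28.9) = 32.7745
T̂_Chioma = 0.945(27.9) + 0.055(23.8) = 27.6745
Difference = 32.7745 − 27.6745 = 5.1000

5.10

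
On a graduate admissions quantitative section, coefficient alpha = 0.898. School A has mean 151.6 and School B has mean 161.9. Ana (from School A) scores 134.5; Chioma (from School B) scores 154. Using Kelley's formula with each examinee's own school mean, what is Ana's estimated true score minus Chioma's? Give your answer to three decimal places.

-18.562

T̂_Ana = 0.898(134.5) + 0.102(151.6) = 136.24420
T̂_Chioma = 0.898(154) + 0.102(161.9) = 154.80580
Difference = 136.24420 − 154.80580 = -18.56160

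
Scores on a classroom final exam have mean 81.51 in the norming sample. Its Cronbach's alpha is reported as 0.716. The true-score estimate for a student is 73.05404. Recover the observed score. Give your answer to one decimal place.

T̂ = ρX + (1 − ρ)μ  ⇒  X = (T̂ − (1 − ρ)μ) / ρ
X = (73.05404 − 0.284 × 81.51) / 0.716 = (73.05404 − 23.14884) / 0.716 = 49.90520 / 0.716 = 69.700

69.7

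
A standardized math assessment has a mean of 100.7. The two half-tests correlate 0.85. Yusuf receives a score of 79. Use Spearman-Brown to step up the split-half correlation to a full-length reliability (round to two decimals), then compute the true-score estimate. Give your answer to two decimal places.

80.74

Spearman-Brown: ρ = 2r/(1 + r) = 2(0.85)/(1 + 0.85) = 1.700/1.85 = 0.9189 → 0.92
T̂ = ρX + (1 − ρ)μ
  = 0.92 × 79 + 0.08 × 100.7
  = 72.68 + 8.056
  = 80.736
  ≈ 80.74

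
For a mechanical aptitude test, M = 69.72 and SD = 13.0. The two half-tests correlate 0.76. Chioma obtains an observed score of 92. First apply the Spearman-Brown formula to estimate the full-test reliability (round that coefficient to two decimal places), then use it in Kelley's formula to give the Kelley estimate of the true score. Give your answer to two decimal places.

88.88

Spearman-Brown: ρ = 2r/(1 + r) = 2(0.76)/(1 + 0.76) = 1.520/1.76 = 0.8636 → 0.86
Regress the observed score toward the mean by the unreliability: T̂ = 0.86·92 + 0.14·69.72 = 79.12 + 9.7608 = 88.881.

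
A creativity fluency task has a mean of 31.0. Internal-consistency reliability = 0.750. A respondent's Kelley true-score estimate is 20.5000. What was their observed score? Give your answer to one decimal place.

T̂ = ρX + (1 − ρ)μ  ⇒  X = (T̂ − (1 − ρ)μ) / ρ
X = (20.5000 − 0.250 × 31.0) / 0.750 = (20.5000 − 7.7500) / 0.750 = 12.7500 / 0.750 = 17.000

17.0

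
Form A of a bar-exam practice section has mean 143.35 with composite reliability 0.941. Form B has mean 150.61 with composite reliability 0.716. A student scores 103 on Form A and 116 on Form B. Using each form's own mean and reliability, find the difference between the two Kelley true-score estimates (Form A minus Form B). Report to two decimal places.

-20.45

T̂_A = 0.941(103) + 0.059(143.35) = 105.3806
T̂_B = 0.716(116) + 0.284(150.61) = 125.8292
T̂_A − T̂_B = -20.4486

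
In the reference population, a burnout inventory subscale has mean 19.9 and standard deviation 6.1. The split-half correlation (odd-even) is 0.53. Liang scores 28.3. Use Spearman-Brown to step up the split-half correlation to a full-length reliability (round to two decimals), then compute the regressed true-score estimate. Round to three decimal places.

25.696

Spearman-Brown: ρ = 2r/(1 + r) = 2(0.53)/(1 + 0.53) = 1.060/1.53 = 0.6928 → 0.69
Weight the observed score by reliability and the mean by (1 − reliability): T̂ = 0.69·28.3 + 0.31·19.9 = 19.527 + 6.169 = 25.6960.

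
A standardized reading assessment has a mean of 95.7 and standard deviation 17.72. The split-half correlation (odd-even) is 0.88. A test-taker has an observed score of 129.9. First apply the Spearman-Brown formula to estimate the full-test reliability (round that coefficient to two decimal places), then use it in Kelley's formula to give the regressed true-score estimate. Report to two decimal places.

Spearman-Brown: ρ = 2r/(1 + r) = 2(0.88)/(1 + 0.88) = 1.760/1.88 = 0.9362 → 0.94
Weight the observed score by reliability and the mean by (1 − reliability): T̂ = 0.94·129.9 + 0.06·95.7 = 122.106 + 5.742 = 127.848.

127.85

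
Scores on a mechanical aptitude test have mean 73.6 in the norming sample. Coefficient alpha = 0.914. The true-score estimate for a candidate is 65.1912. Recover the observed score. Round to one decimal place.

64.4

T̂ = ρX + (1 − ρ)μ  ⇒  X = (T̂ − (1 − ρ)μ) / ρ
X = (65.1912 − 0.086 × 73.6) / 0.914 = (65.1912 − 6.3296) / 0.914 = 58.8616 / 0.914 = 64.400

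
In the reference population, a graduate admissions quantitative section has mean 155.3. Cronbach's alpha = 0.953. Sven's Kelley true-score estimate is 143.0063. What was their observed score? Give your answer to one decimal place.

142.4

T̂ = ρX + (1 − ρ)μ  ⇒  X = (T̂ − (1 − ρ)μ) / ρ
X = (143.0063 − 0.047 × 155.3) / 0.953 = (143.0063 − 7.2991) / 0.953 = 135.7072 / 0.953 = 142.400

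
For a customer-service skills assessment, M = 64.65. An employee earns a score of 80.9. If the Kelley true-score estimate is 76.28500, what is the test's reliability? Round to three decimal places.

T̂ = ρX + (1 − ρ)μ  ⇒  T̂ − μ = ρ(X − μ)
ρ = (T̂ − μ)/(X − μ) = (76.28500 − 64.65) / (80.9 − 64.65) = 11.63500 / 16.25 = 0.71600

0.716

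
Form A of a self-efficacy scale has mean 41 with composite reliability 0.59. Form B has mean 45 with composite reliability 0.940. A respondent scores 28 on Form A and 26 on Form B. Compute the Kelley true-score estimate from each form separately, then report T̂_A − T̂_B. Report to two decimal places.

6.19

T̂_A = 0.59(28) + 0.41(41) = 33.3300
T̂_B = 0.940(26) + 0.060(45) = 27.1400
T̂_A − T̂_B = 6.1900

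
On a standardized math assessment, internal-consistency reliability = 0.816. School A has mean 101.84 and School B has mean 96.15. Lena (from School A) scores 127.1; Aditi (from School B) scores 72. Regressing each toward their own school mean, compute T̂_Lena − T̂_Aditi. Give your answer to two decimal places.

46.01

T̂_Lena = 0.816(127.1) + 0.184(101.84) = 122.4522
T̂_Aditi = 0.816(72) + 0.184(96.15) = 76.4436
Difference = 122.4522 − 76.4436 = 46.0086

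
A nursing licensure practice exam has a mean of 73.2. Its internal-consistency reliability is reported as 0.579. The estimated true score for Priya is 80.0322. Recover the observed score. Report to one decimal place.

85.0

T̂ = ρX + (1 − ρ)μ  ⇒  X = (T̂ − (1 − ρ)μ) / ρ
X = (80.0322 − 0.421 × 73.2) / 0.579 = (80.0322 − 30.8172) / 0.579 = 49.2150 / 0.579 = 85.000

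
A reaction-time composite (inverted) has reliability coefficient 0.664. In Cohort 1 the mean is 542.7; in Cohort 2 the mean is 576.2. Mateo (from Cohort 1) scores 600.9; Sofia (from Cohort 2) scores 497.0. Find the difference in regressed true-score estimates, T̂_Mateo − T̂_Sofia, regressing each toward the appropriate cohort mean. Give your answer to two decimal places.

T̂_Mateo = 0.664(600.9) + 0.336(542.7) = 581.3448
T̂_Sofia = 0.664(497.0) + 0.336(576.2) = 523.6112
Difference = 581.3448 − 523.6112 = 57.7336

57.73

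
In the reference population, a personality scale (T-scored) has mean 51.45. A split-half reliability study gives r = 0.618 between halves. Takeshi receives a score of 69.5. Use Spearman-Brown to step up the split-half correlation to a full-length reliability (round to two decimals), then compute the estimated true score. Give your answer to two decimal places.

Spearman-Brown: ρ = 2r/(1 + r) = 2(0.618)/(1 + 0.618) = 1.2360/1.618 = 0.7639 → 0.76
T̂ = ρX + (1 − ρ)μ
  = 0.76 × 69.5 + 0.24 × 51.45
  = 52.820 + 12.3480
  = 65.168
  ≈ 65.17

65.17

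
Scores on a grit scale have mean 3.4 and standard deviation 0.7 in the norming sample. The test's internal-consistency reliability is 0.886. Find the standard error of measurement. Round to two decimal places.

0.24

SEM = SD · √(1 − ρ) = 0.7 × √0.114 = 0.7 × 0.3376 = 0.236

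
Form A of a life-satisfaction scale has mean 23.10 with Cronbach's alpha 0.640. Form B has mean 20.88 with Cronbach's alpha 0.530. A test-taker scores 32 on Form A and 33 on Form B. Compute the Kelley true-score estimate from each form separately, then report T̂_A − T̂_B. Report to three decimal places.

T̂_A = 0.640(32) + 0.360(23.10) = 28.79600
T̂_B = 0.530(33) + 0.470(20.88) = 27.30360
T̂_A − T̂_B = 1.49240

1.492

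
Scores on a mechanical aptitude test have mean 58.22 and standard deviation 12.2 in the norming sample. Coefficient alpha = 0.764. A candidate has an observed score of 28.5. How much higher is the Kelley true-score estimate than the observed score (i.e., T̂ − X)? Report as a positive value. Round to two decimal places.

T̂ = ρX + (1 − ρ)μ
  = 0.764 × 28.5 + 0.236 × 58.22
  = 21.7740 + 13.73992
  = 35.5139
  ≈ 35.514
T̂ − X = 35.514 − 28.5 = 7.014 → 7.01

7.01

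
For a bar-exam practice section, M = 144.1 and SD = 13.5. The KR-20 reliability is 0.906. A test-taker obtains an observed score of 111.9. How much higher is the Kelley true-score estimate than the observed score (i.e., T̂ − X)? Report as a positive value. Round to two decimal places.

3.03

T̂ = ρX + (1 − ρ)μ
  = 0.906 × 111.9 + 0.094 × 144.1
  = 101.3814 + 13.5454
  = 114.9268
  ≈ 114.927
T̂ − X = 114.927 − 111.9 = 3.027 → 3.03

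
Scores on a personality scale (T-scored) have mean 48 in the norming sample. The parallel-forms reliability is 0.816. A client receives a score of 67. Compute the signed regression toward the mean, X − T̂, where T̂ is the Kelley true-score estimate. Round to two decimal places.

3.50

T̂ = ρX + (1 − ρ)μ
  = 0.816 × 67 + 0.184 × 48
  = 54.672 + 8.832
  = 63.5040
  ≈ 63.504
X − T̂ = 67 − 63.504 = 3.496 → 3.50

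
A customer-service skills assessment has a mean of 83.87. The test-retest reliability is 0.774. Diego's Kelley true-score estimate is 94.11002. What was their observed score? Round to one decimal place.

97.1

T̂ = ρX + (1 − ρ)μ  ⇒  X = (T̂ − (1 − ρ)μ) / ρ
X = (94.11002 − 0.226 × 83.87) / 0.774 = (94.11002 − 18.95462) / 0.774 = 75.15540 / 0.774 = 97.100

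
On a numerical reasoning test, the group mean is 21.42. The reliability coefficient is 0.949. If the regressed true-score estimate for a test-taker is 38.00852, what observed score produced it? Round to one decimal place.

38.9

T̂ = ρX + (1 − ρ)μ  ⇒  X = (T̂ − (1 − ρ)μ) / ρ
X = (38.00852 − 0.051 × 21.42) / 0.949 = (38.00852 − 1.09242) / 0.949 = 36.91610 / 0.949 = 38.900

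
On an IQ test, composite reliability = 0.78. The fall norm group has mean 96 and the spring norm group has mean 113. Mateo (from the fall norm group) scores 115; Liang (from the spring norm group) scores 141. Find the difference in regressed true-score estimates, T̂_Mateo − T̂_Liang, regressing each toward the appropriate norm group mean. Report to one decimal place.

T̂_Mateo = 0.78(115) + 0.22(96) = 110.820
T̂_Liang = 0.78(141) + 0.22(113) = 134.840
Difference = 110.820 − 134.840 = -24.020

-24.0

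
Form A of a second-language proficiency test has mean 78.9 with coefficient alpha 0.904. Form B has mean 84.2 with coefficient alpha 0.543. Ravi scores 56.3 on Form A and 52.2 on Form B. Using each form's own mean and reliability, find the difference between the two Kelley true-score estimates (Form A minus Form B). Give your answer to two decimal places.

T̂_A = 0.904(56.3) + 0.096(78.9) = 58.4696
T̂_B = 0.543(52.2) + 0.457(84.2) = 66.8240
T̂_A − T̂_B = -8.3544

-8.35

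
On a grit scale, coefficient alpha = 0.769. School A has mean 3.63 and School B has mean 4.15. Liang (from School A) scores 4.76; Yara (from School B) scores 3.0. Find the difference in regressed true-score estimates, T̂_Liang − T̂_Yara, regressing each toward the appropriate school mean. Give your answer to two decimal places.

1.23

T̂_Liang = 0.769(4.76) + 0.231(3.63) = 4.4990
T̂_Yara = 0.769(3.0) + 0.231(4.15) = 3.2656
Difference = 4.4990 − 3.2656 = 1.2333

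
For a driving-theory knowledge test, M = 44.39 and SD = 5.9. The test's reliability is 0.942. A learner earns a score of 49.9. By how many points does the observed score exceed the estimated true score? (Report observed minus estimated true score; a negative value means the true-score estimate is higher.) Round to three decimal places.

0.320

T̂ = ρX + (1 − ρ)μ
  = 0.942 × 49.9 + 0.058 × 44.39
  = 47.0058 + 2.57462
  = 49.58042
  ≈ 49.5804
X − T̂ = 49.9 − 49.5804 = 0.3196 → 0.320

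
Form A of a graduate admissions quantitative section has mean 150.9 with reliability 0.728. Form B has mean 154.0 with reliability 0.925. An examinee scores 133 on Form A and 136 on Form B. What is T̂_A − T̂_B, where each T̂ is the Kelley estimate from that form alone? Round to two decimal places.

T̂_A = 0.728(133) + 0.272(150.9) = 137.8688
T̂_B = 0.925(136) + 0.075(154.0) = 137.3500
T̂_A − T̂_B = 0.5188

0.52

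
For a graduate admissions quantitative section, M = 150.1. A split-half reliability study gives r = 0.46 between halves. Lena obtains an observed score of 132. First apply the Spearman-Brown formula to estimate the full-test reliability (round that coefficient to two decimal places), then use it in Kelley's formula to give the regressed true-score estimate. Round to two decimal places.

Spearman-Brown: ρ = 2r/(1 + r) = 2(0.46)/(1 + 0.46) = 0.920/1.46 = 0.6301 → 0.63
T̂ = 0.63(132) + 0.37(150.1) = 83.16 + 55.537 = 138.697 → 138.70

138.70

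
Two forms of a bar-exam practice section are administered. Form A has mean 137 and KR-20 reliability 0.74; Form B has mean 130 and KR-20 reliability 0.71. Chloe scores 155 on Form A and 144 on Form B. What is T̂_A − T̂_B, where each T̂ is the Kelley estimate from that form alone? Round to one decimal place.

10.4

T̂_A = 0.74(155) + 0.26(137) = 150.320
T̂_B = 0.71(144) + 0.29(130) = 139.940
T̂_A − T̂_B = 10.380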